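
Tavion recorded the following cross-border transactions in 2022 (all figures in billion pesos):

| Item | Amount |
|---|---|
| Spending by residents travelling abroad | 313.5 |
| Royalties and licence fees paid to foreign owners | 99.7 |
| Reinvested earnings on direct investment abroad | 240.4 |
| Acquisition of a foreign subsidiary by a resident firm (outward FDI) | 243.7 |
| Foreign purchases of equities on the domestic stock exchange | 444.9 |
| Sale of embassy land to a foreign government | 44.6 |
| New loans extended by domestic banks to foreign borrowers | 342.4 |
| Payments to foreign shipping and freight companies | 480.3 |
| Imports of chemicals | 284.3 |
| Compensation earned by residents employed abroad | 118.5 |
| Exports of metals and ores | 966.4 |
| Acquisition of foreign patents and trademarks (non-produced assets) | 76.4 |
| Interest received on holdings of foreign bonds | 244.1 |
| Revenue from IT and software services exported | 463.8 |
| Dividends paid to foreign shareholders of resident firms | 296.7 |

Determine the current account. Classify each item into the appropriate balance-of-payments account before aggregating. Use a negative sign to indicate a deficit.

Goods: -284.3 + 966.4 = 682.1
Services: -313.5 - 99.7 - 480.3 + 463.8 = -429.7
Primary income: 244.1 + 118.5 + 240.4 - 296.7 = 306.3
Current account = 682.1 + (-429.7) + 306.3 = 558.7
(Excluded from the current account — financial account: acquisition of a foreign subsidiary by a resident firm (outward FDI) 243.7, foreign purchases of equities on the domestic stock exchange 444.9, new loans extended by domestic banks to foreign borrowers 342.4; capital account: sale of embassy land to a foreign government 44.6, acquisition of foreign patents and trademarks (non-produced assets) 76.4.)

558.7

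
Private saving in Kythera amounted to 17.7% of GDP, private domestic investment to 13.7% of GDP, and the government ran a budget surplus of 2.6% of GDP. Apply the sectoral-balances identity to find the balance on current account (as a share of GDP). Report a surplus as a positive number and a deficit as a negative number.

By the sectoral-balances identity, CA = (S_private - I) + (T - G).
Private balance = 17.7 - 13.7 = 4.0
Government balance (T - G) = 2.6
CA = 4.0 + 2.6 = 6.6

6.6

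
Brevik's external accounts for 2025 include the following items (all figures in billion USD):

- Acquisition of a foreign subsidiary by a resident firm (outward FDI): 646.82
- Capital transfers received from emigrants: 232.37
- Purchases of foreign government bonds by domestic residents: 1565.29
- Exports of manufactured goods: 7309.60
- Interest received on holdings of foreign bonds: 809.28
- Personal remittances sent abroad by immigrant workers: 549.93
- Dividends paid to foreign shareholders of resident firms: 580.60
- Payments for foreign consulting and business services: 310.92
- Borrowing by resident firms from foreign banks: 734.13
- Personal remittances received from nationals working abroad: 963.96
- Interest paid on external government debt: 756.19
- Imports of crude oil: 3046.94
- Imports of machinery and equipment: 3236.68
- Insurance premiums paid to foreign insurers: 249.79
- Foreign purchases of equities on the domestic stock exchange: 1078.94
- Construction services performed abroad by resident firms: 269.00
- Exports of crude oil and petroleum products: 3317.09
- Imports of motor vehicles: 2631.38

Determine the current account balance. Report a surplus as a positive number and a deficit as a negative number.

1306.50

Goods: -2631.38 + 3317.09 - 3236.68 - 3046.94 + 7309.60 = 1711.69
Services: -249.79 - 310.92 + 269.00 = -291.71
Primary income: -756.19 - 580.60 + 809.28 = -527.51
Secondary income: -549.93 + 963.96 = 414.03
Current account = 1711.69 + (-291.71) + (-527.51) + 414.03 = 1306.50
(Excluded from the current account — financial account: acquisition of a foreign subsidiary by a resident firm (outward FDI) 646.82, purchases of foreign government bonds by domestic residents 1565.29, borrowing by resident firms from foreign banks 734.13, foreign purchases of equities on the domestic stock exchange 1078.94; capital account: capital transfers received from emigrants 232.37.)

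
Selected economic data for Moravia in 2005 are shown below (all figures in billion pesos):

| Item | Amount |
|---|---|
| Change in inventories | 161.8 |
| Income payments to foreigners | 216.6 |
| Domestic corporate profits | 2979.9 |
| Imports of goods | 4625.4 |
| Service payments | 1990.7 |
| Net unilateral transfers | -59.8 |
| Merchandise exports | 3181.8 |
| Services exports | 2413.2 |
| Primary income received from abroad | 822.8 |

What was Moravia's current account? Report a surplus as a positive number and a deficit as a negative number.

-474.7

Goods balance = 3181.8 - 4625.4 = -1443.6
Services balance = 2413.2 - 1990.7 = 422.5
Trade balance (goods + services) = -1443.6 + 422.5 = -1021.1
Net primary income = 822.8 - 216.6 = 606.2
Net secondary income = -59.8
Current account = -1021.1 + 606.2 + (-59.8) = -474.7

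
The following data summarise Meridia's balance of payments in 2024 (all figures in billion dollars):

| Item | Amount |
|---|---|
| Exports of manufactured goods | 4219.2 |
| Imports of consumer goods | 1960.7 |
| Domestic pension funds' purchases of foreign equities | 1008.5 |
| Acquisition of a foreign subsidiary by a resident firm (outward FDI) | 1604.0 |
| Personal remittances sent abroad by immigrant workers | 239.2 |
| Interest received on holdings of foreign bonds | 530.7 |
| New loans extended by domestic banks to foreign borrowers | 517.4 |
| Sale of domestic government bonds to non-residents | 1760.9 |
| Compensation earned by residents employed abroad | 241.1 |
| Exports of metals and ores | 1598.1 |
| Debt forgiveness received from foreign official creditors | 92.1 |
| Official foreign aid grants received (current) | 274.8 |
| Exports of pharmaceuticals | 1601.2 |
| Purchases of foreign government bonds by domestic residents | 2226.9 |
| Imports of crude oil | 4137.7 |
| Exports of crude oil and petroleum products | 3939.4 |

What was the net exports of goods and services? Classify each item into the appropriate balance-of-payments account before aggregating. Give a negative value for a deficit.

5259.5

Goods: 1598.1 - 4137.7 + 3939.4 + 1601.2 - 1960.7 + 4219.2 = 5259.5
Trade balance = 5259.5 + 0.0 = 5259.5
(Excluded from the trade balance — financial account: domestic pension funds' purchases of foreign equities 1008.5, acquisition of a foreign subsidiary by a resident firm (outward FDI) 1604.0, new loans extended by domestic banks to foreign borrowers 517.4, sale of domestic government bonds to non-residents 1760.9, purchases of foreign government bonds by domestic residents 2226.9; secondary income: personal remittances sent abroad by immigrant workers 239.2, official foreign aid grants received (current) 274.8; primary income: interest received on holdings of foreign bonds 530.7, compensation earned by residents employed abroad 241.1; capital account: debt forgiveness received from foreign official creditors 92.1.)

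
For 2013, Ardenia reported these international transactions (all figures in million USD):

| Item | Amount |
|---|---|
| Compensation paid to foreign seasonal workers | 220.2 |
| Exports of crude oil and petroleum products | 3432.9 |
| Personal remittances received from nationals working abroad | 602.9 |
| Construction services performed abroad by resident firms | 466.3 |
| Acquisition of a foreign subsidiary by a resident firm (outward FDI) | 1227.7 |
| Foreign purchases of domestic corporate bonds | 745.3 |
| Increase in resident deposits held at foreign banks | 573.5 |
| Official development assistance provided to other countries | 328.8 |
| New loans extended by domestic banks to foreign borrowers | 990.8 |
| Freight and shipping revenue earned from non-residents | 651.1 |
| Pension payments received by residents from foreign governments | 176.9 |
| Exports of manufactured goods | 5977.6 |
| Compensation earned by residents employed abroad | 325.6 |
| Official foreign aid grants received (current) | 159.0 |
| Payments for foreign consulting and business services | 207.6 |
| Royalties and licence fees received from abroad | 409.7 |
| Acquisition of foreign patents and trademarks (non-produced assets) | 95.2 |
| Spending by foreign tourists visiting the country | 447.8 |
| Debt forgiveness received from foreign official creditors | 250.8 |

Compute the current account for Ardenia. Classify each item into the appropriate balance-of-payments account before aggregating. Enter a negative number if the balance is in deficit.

Goods: 3432.9 + 5977.6 = 9410.5
Services: 651.1 + 447.8 + 409.7 - 207.6 + 466.3 = 1767.3
Primary income: -220.2 + 325.6 = 105.4
Secondary income: -328.8 + 176.9 + 602.9 + 159.0 = 610.0
Current account = 9410.5 + 1767.3 + 105.4 + 610.0 = 11893.2
(Excluded from the current account — financial account: acquisition of a foreign subsidiary by a resident firm (outward FDI) 1227.7, foreign purchases of domestic corporate bonds 745.3, increase in resident deposits held at foreign banks 573.5, new loans extended by domestic banks to foreign borrowers 990.8; capital account: acquisition of foreign patents and trademarks (non-produced assets) 95.2, debt forgiveness received from foreign official creditors 250.8.)

11893.2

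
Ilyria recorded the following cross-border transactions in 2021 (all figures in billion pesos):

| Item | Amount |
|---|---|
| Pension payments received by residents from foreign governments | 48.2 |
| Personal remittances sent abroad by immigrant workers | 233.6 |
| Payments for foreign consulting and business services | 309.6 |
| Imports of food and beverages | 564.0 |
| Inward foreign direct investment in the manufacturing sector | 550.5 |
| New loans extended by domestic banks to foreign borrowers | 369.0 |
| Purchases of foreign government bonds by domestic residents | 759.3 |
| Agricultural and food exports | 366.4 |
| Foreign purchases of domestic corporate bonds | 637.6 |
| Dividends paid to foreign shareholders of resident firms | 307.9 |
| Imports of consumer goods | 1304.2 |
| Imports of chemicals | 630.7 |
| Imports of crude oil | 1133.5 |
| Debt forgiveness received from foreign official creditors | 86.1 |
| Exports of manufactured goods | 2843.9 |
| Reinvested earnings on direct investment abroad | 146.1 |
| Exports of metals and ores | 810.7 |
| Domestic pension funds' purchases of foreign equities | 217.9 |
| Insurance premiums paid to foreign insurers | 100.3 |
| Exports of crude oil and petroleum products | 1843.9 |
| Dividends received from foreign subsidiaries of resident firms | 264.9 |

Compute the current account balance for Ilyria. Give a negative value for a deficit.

1740.3

Goods: -564.0 + 1843.9 - 1304.2 + 810.7 - 630.7 + 366.4 - 1133.5 + 2843.9 = 2232.5
Services: -309.6 - 100.3 = -409.9
Primary income: 264.9 - 307.9 + 146.1 = 103.1
Secondary income: -233.6 + 48.2 = -185.4
Current account = 2232.5 + (-409.9) + 103.1 + (-185.4) = 1740.3
(Excluded from the current account — financial account: inward foreign direct investment in the manufacturing sector 550.5, new loans extended by domestic banks to foreign borrowers 369.0, purchases of foreign government bonds by domestic residents 759.3, foreign purchases of domestic corporate bonds 637.6, domestic pension funds' purchases of foreign equities 217.9; capital account: debt forgiveness received from foreign official creditors 86.1.)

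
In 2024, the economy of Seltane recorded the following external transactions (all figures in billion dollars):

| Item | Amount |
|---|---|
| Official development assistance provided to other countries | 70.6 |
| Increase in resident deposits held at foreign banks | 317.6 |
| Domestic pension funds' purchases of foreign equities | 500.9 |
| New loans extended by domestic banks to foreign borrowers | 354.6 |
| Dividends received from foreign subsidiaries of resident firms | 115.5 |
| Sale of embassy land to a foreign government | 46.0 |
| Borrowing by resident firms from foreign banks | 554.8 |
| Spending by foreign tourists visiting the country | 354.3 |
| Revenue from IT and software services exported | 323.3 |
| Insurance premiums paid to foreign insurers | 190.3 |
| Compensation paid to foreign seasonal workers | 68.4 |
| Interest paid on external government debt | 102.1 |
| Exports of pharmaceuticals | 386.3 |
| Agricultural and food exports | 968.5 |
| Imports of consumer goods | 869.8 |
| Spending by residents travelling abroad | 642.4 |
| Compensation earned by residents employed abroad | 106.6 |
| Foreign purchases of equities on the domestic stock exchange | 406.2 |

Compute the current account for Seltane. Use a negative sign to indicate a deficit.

Goods: -869.8 + 386.3 + 968.5 = 485.0
Services: 354.3 + 323.3 - 190.3 - 642.4 = -155.1
Primary income: -102.1 + 106.6 - 68.4 + 115.5 = 51.6
Secondary income: -70.6
Current account = 485.0 + (-155.1) + 51.6 + (-70.6) = 310.9
(Excluded from the current account — financial account: increase in resident deposits held at foreign banks 317.6, domestic pension funds' purchases of foreign equities 500.9, new loans extended by domestic banks to foreign borrowers 354.6, borrowing by resident firms from foreign banks 554.8, foreign purchases of equities on the domestic stock exchange 406.2; capital account: sale of embassy land to a foreign government 46.0.)

310.9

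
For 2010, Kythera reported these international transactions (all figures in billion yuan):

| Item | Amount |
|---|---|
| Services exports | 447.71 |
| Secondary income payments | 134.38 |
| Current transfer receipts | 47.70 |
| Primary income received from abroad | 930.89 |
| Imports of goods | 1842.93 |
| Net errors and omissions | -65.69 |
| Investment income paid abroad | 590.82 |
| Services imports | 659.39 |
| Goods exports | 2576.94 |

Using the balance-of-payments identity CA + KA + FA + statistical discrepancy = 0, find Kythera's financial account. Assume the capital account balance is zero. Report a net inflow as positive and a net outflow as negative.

Goods balance = 2576.94 - 1842.93 = 734.01
Services balance = 447.71 - 659.39 = -211.68
Trade balance (goods + services) = 734.01 + (-211.68) = 522.33
Net primary income = 930.89 - 590.82 = 340.07
Net secondary income = 47.70 - 134.38 = -86.68
Current account = 522.33 + 340.07 + (-86.68) = 775.72
Financial account = -(775.72 + (-65.69)) = -710.03

-710.03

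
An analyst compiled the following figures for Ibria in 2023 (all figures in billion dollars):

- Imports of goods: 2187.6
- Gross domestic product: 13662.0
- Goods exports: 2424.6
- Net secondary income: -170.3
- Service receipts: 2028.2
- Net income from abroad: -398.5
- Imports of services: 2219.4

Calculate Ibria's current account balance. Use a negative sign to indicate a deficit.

Goods balance = 2424.6 - 2187.6 = 237.0
Services balance = 2028.2 - 2219.4 = -191.2
Trade balance (goods + services) = 237.0 + (-191.2) = 45.8
Net primary income = -398.5
Net secondary income = -170.3
Current account = 45.8 + (-398.5) + (-170.3) = -523.0

-523.0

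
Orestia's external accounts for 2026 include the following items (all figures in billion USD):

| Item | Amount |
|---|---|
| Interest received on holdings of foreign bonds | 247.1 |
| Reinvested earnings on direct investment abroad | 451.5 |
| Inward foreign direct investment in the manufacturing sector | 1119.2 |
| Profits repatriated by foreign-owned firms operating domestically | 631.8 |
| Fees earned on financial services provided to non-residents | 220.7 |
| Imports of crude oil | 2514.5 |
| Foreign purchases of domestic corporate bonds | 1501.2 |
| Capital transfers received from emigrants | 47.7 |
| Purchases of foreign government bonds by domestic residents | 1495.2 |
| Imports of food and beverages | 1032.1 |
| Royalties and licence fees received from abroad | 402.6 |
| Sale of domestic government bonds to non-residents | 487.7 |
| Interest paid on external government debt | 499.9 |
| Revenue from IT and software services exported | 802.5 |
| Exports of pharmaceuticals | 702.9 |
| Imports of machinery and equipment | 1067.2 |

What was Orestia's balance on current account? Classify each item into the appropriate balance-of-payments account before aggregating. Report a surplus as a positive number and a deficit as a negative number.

Goods: -2514.5 + 702.9 - 1032.1 - 1067.2 = -3910.9
Services: 402.6 + 220.7 + 802.5 = 1425.8
Primary income: 247.1 + 451.5 - 631.8 - 499.9 = -433.1
Current account = (-3910.9) + 1425.8 + (-433.1) = -2918.2
(Excluded from the current account — financial account: inward foreign direct investment in the manufacturing sector 1119.2, foreign purchases of domestic corporate bonds 1501.2, purchases of foreign government bonds by domestic residents 1495.2, sale of domestic government bonds to non-residents 487.7; capital account: capital transfers received from emigrants 47.7.)

-2918.2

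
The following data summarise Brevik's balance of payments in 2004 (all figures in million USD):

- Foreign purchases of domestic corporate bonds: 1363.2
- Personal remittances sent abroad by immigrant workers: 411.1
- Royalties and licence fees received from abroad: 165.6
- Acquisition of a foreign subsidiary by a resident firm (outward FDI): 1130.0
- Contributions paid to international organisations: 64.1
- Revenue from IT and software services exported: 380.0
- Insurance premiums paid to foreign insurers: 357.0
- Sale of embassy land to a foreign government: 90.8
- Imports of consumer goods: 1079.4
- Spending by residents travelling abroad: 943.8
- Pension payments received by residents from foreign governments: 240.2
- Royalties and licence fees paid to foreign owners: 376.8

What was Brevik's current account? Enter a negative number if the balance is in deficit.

Goods: -1079.4
Services: 165.6 - 376.8 - 357.0 + 380.0 - 943.8 = -1132.0
Secondary income: 240.2 - 411.1 - 64.1 = -235.0
Current account = (-1079.4) + (-1132.0) + (-235.0) = -2446.4
(Excluded from the current account — financial account: foreign purchases of domestic corporate bonds 1363.2, acquisition of a foreign subsidiary by a resident firm (outward FDI) 1130.0; capital account: sale of embassy land to a foreign government 90.8.)

-2446.4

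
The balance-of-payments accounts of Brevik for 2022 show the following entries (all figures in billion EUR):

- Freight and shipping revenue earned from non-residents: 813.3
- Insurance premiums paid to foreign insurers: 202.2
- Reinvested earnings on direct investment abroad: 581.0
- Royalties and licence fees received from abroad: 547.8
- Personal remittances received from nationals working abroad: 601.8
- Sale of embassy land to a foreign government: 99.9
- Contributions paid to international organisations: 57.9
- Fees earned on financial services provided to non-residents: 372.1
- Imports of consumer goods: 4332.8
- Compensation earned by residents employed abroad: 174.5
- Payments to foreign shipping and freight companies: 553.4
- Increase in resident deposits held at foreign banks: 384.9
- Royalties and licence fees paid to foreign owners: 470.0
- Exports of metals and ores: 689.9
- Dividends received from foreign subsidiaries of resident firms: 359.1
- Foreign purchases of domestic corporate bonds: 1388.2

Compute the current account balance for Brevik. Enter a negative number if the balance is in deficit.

-1476.8

Goods: -4332.8 + 689.9 = -3642.9
Services: 547.8 - 470.0 - 202.2 + 372.1 + 813.3 - 553.4 = 507.6
Primary income: 174.5 + 359.1 + 581.0 = 1114.6
Secondary income: 601.8 - 57.9 = 543.9
Current account = (-3642.9) + 507.6 + 1114.6 + 543.9 = -1476.8
(Excluded from the current account — capital account: sale of embassy land to a foreign government 99.9; financial account: increase in resident deposits held at foreign banks 384.9, foreign purchases of domestic corporate bonds 1388.2.)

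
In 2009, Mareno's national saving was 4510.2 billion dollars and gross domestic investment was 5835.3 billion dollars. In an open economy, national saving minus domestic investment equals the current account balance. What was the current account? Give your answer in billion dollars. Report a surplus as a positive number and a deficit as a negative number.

-1325.1

S - I = CA (net lending to the rest of the world).
CA = S - I = 4510.2 - 5835.3 = -1325.1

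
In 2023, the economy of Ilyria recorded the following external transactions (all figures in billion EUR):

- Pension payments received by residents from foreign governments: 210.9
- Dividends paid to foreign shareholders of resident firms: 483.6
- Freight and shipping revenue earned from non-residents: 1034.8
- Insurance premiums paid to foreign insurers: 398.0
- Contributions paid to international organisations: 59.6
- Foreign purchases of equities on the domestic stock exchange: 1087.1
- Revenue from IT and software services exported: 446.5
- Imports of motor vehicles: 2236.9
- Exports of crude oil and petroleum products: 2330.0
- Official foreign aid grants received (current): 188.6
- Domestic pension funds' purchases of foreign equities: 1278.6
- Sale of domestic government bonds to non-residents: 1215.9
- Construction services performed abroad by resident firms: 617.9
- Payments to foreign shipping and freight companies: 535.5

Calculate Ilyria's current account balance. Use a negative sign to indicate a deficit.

1115.1

Goods: 2330.0 - 2236.9 = 93.1
Services: -398.0 + 1034.8 - 535.5 + 617.9 + 446.5 = 1165.7
Primary income: -483.6
Secondary income: 188.6 - 59.6 + 210.9 = 339.9
Current account = 93.1 + 1165.7 + (-483.6) + 339.9 = 1115.1
(Excluded from the current account — financial account: foreign purchases of equities on the domestic stock exchange 1087.1, domestic pension funds' purchases of foreign equities 1278.6, sale of domestic government bonds to non-residents 1215.9.)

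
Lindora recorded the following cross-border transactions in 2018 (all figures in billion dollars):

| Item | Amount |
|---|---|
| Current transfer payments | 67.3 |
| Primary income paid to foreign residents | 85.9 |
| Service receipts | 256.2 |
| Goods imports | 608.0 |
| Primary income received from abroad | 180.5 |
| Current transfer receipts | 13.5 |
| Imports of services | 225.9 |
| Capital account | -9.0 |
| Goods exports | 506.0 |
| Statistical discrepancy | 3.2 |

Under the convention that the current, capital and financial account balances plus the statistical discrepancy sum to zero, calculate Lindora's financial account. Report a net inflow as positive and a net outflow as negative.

Goods balance = 506.0 - 608.0 = -102.0
Services balance = 256.2 - 225.9 = 30.3
Trade balance (goods + services) = -102.0 + 30.3 = -71.7
Net primary income = 180.5 - 85.9 = 94.6
Net secondary income = 13.5 - 67.3 = -53.8
Current account = -71.7 + 94.6 + (-53.8) = -30.9
Financial account = -(-30.9 + (-9.0) + 3.2) = 36.7

36.7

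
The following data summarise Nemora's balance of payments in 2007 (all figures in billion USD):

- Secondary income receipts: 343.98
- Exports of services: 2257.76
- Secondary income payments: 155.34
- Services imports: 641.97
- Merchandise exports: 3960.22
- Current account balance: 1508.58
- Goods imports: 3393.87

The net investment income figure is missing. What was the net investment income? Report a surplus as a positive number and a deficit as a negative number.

Current account = goods balance + services balance + net primary income + net secondary income
Sum of the known components = 2370.78
Net investment income = CA - (known components) = 1508.58 - 2370.78 = -862.20

-862.20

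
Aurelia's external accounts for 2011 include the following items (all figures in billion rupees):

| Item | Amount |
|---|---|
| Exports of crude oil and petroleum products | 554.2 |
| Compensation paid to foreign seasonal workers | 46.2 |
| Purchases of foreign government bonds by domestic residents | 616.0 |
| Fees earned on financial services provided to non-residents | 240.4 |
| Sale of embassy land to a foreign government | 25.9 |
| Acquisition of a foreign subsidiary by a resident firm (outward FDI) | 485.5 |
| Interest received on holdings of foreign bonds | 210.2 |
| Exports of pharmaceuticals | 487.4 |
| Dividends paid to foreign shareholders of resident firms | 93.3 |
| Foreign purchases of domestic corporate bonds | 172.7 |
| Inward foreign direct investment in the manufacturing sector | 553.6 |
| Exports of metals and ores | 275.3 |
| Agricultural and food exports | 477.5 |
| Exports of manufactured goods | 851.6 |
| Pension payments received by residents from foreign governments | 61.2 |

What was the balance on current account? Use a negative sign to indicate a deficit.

3018.3

Goods: 554.2 + 851.6 + 275.3 + 477.5 + 487.4 = 2646.0
Services: 240.4
Primary income: -46.2 + 210.2 - 93.3 = 70.7
Secondary income: 61.2
Current account = 2646.0 + 240.4 + 70.7 + 61.2 = 3018.3
(Excluded from the current account — financial account: purchases of foreign government bonds by domestic residents 616.0, acquisition of a foreign subsidiary by a resident firm (outward FDI) 485.5, foreign purchases of domestic corporate bonds 172.7, inward foreign direct investment in the manufacturing sector 553.6; capital account: sale of embassy land to a foreign government 25.9.)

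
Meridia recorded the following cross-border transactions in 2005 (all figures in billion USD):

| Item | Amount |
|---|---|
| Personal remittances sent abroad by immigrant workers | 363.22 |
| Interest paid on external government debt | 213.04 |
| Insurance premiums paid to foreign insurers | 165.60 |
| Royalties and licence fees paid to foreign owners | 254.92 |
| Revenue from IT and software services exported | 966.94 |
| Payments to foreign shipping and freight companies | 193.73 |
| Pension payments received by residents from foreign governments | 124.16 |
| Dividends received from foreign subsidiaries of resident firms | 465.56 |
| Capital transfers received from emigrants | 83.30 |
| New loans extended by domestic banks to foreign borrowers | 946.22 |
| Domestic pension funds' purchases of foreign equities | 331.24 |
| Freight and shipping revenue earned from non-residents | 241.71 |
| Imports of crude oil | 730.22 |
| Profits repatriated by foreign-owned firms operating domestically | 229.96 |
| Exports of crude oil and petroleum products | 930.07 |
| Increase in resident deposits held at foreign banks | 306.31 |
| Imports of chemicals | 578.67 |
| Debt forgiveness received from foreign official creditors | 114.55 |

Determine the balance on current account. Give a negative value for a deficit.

-0.92

Goods: 930.07 - 578.67 - 730.22 = -378.82
Services: 966.94 - 254.92 + 241.71 - 165.60 - 193.73 = 594.40
Primary income: -229.96 - 213.04 + 465.56 = 22.56
Secondary income: 124.16 - 363.22 = -239.06
Current account = (-378.82) + 594.40 + 22.56 + (-239.06) = -0.92
(Excluded from the current account — capital account: capital transfers received from emigrants 83.30, debt forgiveness received from foreign official creditors 114.55; financial account: new loans extended by domestic banks to foreign borrowers 946.22, domestic pension funds' purchases of foreign equities 331.24, increase in resident deposits held at foreign banks 306.31.)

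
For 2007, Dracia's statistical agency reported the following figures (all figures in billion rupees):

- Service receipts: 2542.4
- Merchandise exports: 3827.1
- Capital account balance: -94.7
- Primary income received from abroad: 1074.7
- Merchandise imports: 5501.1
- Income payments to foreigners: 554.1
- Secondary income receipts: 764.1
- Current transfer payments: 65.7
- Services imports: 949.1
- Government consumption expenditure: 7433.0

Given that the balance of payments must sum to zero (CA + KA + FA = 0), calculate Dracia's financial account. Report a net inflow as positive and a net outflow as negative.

-1043.6

Goods balance = 3827.1 - 5501.1 = -1674.0
Services balance = 2542.4 - 949.1 = 1593.3
Trade balance (goods + services) = -1674.0 + 1593.3 = -80.7
Net primary income = 1074.7 - 554.1 = 520.6
Net secondary income = 764.1 - 65.7 = 698.4
Current account = -80.7 + 520.6 + 698.4 = 1138.3
Financial account = -(1138.3 + (-94.7)) = -1043.6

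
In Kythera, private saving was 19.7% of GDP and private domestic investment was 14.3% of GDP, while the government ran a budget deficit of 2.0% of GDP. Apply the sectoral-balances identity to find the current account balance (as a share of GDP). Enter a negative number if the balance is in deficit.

3.4

By the sectoral-balances identity, CA = (S_private - I) + (T - G).
Private balance = 19.7 - 14.3 = 5.4
Government balance (T - G) = -2.0
CA = 5.4 + (-2.0) = 3.4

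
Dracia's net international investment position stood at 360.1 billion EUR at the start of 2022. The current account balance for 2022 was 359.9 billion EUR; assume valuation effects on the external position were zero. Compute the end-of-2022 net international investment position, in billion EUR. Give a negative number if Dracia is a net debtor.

With no valuation effects, change in NIIP = current account = 359.9
End-of-year NIIP = 360.1 + 359.9 = 720.0

720.0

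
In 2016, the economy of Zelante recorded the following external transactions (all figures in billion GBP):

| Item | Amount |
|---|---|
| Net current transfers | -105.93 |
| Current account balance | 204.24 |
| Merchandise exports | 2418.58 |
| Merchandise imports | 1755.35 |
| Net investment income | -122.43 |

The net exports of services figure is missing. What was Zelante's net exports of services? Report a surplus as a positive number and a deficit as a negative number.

-230.63

Current account = goods balance + services balance + net primary income + net secondary income
Sum of the known components = 434.87
Net exports of services = CA - (known components) = 204.24 - 434.87 = -230.63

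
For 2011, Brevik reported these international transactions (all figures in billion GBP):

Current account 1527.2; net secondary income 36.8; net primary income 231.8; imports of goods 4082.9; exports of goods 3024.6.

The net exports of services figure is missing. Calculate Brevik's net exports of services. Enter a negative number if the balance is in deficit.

2316.9

Current account = goods balance + services balance + net primary income + net secondary income
Sum of the known components = -789.7
Net exports of services = CA - (known components) = 1527.2 - (-789.7) = 2316.9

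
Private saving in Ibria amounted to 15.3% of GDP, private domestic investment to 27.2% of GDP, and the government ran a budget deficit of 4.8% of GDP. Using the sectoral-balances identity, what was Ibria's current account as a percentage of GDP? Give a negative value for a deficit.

-16.7

By the sectoral-balances identity, CA = (S_private - I) + (T - G).
Private balance = 15.3 - 27.2 = -11.9
Government balance (T - G) = -4.8
CA = -11.9 + (-4.8) = -16.7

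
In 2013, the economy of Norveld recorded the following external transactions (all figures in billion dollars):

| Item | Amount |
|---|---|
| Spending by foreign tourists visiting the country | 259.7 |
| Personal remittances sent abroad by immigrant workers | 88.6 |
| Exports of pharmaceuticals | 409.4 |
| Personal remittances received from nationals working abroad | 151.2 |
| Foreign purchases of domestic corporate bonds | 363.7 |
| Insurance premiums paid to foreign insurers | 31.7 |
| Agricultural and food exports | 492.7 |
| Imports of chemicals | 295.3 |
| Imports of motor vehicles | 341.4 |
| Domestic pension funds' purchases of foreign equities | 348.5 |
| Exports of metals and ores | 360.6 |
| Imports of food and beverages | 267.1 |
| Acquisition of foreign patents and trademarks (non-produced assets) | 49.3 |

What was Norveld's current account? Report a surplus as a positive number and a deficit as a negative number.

649.5

Goods: -341.4 - 295.3 + 492.7 - 267.1 + 409.4 + 360.6 = 358.9
Services: -31.7 + 259.7 = 228.0
Secondary income: -88.6 + 151.2 = 62.6
Current account = 358.9 + 228.0 + 62.6 = 649.5
(Excluded from the current account — financial account: foreign purchases of domestic corporate bonds 363.7, domestic pension funds' purchases of foreign equities 348.5; capital account: acquisition of foreign patents and trademarks (non-produced assets) 49.3.)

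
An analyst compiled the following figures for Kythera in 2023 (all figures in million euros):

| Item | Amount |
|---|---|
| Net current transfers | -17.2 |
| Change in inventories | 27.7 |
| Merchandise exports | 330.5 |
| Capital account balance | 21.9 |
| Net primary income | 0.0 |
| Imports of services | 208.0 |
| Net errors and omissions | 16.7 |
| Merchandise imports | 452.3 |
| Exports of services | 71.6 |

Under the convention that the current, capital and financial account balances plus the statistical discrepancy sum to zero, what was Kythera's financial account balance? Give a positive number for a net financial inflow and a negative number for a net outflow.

236.8

Goods balance = 330.5 - 452.3 = -121.8
Services balance = 71.6 - 208.0 = -136.4
Trade balance (goods + services) = -121.8 + (-136.4) = -258.2
Net primary income = 0.0
Net secondary income = -17.2
Current account = -258.2 + 0.0 + (-17.2) = -275.4
Financial account = -(-275.4 + 21.9 + 16.7) = 236.8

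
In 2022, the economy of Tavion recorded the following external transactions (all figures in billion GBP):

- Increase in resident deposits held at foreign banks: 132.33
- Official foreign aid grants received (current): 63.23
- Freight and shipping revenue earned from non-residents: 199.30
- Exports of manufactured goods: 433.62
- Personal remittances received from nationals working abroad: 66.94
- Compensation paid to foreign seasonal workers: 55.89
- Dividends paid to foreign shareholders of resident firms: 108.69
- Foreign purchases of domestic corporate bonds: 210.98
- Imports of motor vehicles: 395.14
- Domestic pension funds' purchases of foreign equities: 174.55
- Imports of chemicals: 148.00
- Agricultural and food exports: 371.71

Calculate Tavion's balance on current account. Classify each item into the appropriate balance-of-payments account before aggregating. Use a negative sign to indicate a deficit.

427.08

Goods: -148.00 + 371.71 + 433.62 - 395.14 = 262.19
Services: 199.30
Primary income: -55.89 - 108.69 = -164.58
Secondary income: 63.23 + 66.94 = 130.17
Current account = 262.19 + 199.30 + (-164.58) + 130.17 = 427.08
(Excluded from the current account — financial account: increase in resident deposits held at foreign banks 132.33, foreign purchases of domestic corporate bonds 210.98, domestic pension funds' purchases of foreign equities 174.55.)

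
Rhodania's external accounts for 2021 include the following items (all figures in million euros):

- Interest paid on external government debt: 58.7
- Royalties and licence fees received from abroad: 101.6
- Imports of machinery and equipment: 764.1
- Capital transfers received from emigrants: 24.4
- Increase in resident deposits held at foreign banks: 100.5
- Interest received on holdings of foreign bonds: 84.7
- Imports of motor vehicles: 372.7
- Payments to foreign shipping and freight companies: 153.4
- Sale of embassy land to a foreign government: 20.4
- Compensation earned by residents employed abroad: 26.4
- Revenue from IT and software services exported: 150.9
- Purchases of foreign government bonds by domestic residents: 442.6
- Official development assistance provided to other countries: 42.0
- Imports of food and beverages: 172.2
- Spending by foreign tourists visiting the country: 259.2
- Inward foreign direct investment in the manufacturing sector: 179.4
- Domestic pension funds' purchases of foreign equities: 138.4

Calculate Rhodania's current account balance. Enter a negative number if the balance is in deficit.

-940.3

Goods: -372.7 - 764.1 - 172.2 = -1309.0
Services: 101.6 + 259.2 - 153.4 + 150.9 = 358.3
Primary income: 26.4 + 84.7 - 58.7 = 52.4
Secondary income: -42.0
Current account = (-1309.0) + 358.3 + 52.4 + (-42.0) = -940.3
(Excluded from the current account — capital account: capital transfers received from emigrants 24.4, sale of embassy land to a foreign government 20.4; financial account: increase in resident deposits held at foreign banks 100.5, purchases of foreign government bonds by domestic residents 442.6, inward foreign direct investment in the manufacturing sector 179.4, domestic pension funds' purchases of foreign equities 138.4.)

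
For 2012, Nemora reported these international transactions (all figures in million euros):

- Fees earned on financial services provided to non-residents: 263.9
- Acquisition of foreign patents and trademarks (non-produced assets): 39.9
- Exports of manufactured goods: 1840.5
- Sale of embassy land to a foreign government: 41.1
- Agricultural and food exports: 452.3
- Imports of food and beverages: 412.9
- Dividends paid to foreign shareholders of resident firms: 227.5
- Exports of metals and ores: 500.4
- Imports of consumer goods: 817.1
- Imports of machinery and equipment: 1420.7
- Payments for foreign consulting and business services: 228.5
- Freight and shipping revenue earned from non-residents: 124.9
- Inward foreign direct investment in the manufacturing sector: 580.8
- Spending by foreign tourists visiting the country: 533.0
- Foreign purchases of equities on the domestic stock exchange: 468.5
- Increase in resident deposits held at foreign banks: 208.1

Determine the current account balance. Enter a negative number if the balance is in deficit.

608.3

Goods: -412.9 + 452.3 + 500.4 - 817.1 + 1840.5 - 1420.7 = 142.5
Services: 533.0 - 228.5 + 263.9 + 124.9 = 693.3
Primary income: -227.5
Current account = 142.5 + 693.3 + (-227.5) = 608.3
(Excluded from the current account — capital account: acquisition of foreign patents and trademarks (non-produced assets) 39.9, sale of embassy land to a foreign government 41.1; financial account: inward foreign direct investment in the manufacturing sector 580.8, foreign purchases of equities on the domestic stock exchange 468.5, increase in resident deposits held at foreign banks 208.1.)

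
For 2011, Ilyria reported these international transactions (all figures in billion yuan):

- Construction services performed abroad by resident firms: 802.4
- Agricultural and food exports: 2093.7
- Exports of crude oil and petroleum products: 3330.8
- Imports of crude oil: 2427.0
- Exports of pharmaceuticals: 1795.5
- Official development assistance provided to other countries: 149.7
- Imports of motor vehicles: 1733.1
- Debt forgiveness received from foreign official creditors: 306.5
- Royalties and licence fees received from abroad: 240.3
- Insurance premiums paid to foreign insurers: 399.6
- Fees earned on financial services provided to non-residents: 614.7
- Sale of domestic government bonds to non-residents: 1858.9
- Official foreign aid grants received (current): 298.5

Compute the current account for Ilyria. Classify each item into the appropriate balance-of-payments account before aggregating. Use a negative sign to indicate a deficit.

4466.5

Goods: -2427.0 + 3330.8 + 2093.7 - 1733.1 + 1795.5 = 3059.9
Services: 240.3 + 802.4 - 399.6 + 614.7 = 1257.8
Secondary income: 298.5 - 149.7 = 148.8
Current account = 3059.9 + 1257.8 + 148.8 = 4466.5
(Excluded from the current account — capital account: debt forgiveness received from foreign official creditors 306.5; financial account: sale of domestic government bonds to non-residents 1858.9.)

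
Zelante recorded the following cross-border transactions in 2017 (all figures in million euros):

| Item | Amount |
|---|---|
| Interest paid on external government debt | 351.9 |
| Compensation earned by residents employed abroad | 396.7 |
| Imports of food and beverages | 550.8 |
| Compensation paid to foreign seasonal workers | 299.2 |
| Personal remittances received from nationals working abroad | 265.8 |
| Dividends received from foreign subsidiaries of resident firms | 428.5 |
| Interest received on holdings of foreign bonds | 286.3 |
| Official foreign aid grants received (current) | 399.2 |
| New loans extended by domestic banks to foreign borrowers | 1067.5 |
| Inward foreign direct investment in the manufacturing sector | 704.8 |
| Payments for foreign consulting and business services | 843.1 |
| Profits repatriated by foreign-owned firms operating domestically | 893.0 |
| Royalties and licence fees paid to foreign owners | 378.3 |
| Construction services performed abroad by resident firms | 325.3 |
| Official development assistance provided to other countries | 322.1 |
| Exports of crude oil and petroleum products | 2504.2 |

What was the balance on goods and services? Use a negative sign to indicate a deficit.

1057.3

Goods: -550.8 + 2504.2 = 1953.4
Services: -843.1 + 325.3 - 378.3 = -896.1
Trade balance = 1953.4 + (-896.1) = 1057.3
(Excluded from the trade balance — primary income: interest paid on external government debt 351.9, compensation earned by residents employed abroad 396.7, compensation paid to foreign seasonal workers 299.2, dividends received from foreign subsidiaries of resident firms 428.5, interest received on holdings of foreign bonds 286.3, profits repatriated by foreign-owned firms operating domestically 893.0; secondary income: personal remittances received from nationals working abroad 265.8, official foreign aid grants received (current) 399.2, official development assistance provided to other countries 322.1; financial account: new loans extended by domestic banks to foreign borrowers 1067.5, inward foreign direct investment in the manufacturing sector 704.8.)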